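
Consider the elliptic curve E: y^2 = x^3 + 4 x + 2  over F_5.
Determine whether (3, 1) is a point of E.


Check whether y^2 = x^3 + 4 x + 2 (mod 5) for (x, y) = (3, 1).
LHS: y^2 = 1^2 mod 5 = 1
RHS: x^3 + 4 x + 2 = 3^3 + 4*3 + 2 mod 5 = 1
LHS = RHS

Yes, on the curve


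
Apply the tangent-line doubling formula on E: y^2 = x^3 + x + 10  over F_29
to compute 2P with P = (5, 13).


Doubling: s = (3 x1^2 + a) / (2 y1)
s = (3*5^2 + 1) / (2*13) mod 29 = 23
x3 = s^2 - 2 x1 mod 29 = 23^2 - 2*5 = 26
y3 = s (x1 - x3) - y1 mod 29 = 23 * (5 - 26) - 13 = 26

2P = (26, 26)


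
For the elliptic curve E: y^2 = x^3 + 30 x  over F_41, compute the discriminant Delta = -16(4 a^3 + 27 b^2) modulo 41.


4 a^3 + 27 b^2 = 4*30^3 + 27*0^2 = 108000 + 0 = 108000
Delta = -16 * (108000) = -1728000
Delta mod 41 = 27

Delta = 27 (mod 41)


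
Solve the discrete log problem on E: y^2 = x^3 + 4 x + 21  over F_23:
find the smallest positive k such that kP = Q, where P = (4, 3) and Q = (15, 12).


Enumerate multiples of P until we hit Q = (15, 12):
  1P = (4, 3)
  2P = (16, 8)
  3P = (11, 19)
  4P = (9, 2)
  5P = (22, 19)
  6P = (10, 7)
  7P = (12, 7)
  8P = (13, 4)
  9P = (8, 17)
  10P = (6, 13)
  11P = (15, 11)
  12P = (7, 22)
  13P = (1, 16)
  14P = (1, 7)
  15P = (7, 1)
  16P = (15, 12)
Match found at i = 16.

k = 16


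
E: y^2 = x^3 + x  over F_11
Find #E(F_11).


For each x in F_11, count y with y^2 = x^3 + 1 x + 0 mod 11:
  x = 0: RHS = 0, y in [0]  -> 1 point(s)
  x = 5: RHS = 9, y in [3, 8]  -> 2 point(s)
  x = 7: RHS = 9, y in [3, 8]  -> 2 point(s)
  x = 8: RHS = 3, y in [5, 6]  -> 2 point(s)
  x = 9: RHS = 1, y in [1, 10]  -> 2 point(s)
  x = 10: RHS = 9, y in [3, 8]  -> 2 point(s)
Affine points: 11. Add the point at infinity: total = 12.

#E(F_11) = 12


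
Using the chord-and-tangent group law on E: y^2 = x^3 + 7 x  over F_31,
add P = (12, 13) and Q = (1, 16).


P != Q, so use the chord formula.
s = (y2 - y1) / (x2 - x1) = (3) / (20) mod 31 = 11
x3 = s^2 - x1 - x2 mod 31 = 11^2 - 12 - 1 = 15
y3 = s (x1 - x3) - y1 mod 31 = 11 * (12 - 15) - 13 = 16

P + Q = (15, 16)


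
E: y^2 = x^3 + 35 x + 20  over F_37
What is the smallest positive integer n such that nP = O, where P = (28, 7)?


Compute successive multiples of P until we hit O:
  1P = (28, 7)
  2P = (34, 6)
  3P = (11, 21)
  4P = (7, 4)
  5P = (36, 13)
  6P = (36, 24)
  7P = (7, 33)
  8P = (11, 16)
  ... (continuing to 11P)
  11P = O

ord(P) = 11


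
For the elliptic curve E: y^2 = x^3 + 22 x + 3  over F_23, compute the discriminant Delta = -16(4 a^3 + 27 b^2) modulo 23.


4 a^3 + 27 b^2 = 4*22^3 + 27*3^2 = 42592 + 243 = 42835
Delta = -16 * (42835) = -685360
Delta mod 23 = 17

Delta = 17 (mod 23)


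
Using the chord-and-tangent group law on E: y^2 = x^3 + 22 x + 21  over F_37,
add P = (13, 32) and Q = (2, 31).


P != Q, so use the chord formula.
s = (y2 - y1) / (x2 - x1) = (36) / (26) mod 37 = 27
x3 = s^2 - x1 - x2 mod 37 = 27^2 - 13 - 2 = 11
y3 = s (x1 - x3) - y1 mod 37 = 27 * (13 - 11) - 32 = 22

P + Q = (11, 22)


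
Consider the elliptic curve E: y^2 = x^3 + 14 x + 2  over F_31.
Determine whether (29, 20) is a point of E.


Check whether y^2 = x^3 + 14 x + 2 (mod 31) for (x, y) = (29, 20).
LHS: y^2 = 20^2 mod 31 = 28
RHS: x^3 + 14 x + 2 = 29^3 + 14*29 + 2 mod 31 = 28
LHS = RHS

Yes, on the curve


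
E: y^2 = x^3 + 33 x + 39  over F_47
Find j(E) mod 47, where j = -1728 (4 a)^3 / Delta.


Delta = -16(4 a^3 + 27 b^2) mod 47 = 12
-1728 * (4 a)^3 = -1728 * (4*33)^3 mod 47 = 18
j = 18 * 12^(-1) mod 47 = 25

j = 25 (mod 47)


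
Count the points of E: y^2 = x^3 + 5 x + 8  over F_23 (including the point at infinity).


For each x in F_23, count y with y^2 = x^3 + 5 x + 8 mod 23:
  x = 0: RHS = 8, y in [10, 13]  -> 2 point(s)
  x = 2: RHS = 3, y in [7, 16]  -> 2 point(s)
  x = 3: RHS = 4, y in [2, 21]  -> 2 point(s)
  x = 4: RHS = 0, y in [0]  -> 1 point(s)
  x = 6: RHS = 1, y in [1, 22]  -> 2 point(s)
  x = 7: RHS = 18, y in [8, 15]  -> 2 point(s)
  x = 8: RHS = 8, y in [10, 13]  -> 2 point(s)
  x = 9: RHS = 0, y in [0]  -> 1 point(s)
  x = 10: RHS = 0, y in [0]  -> 1 point(s)
  x = 12: RHS = 2, y in [5, 18]  -> 2 point(s)
  x = 13: RHS = 16, y in [4, 19]  -> 2 point(s)
  x = 14: RHS = 16, y in [4, 19]  -> 2 point(s)
  x = 15: RHS = 8, y in [10, 13]  -> 2 point(s)
  x = 19: RHS = 16, y in [4, 19]  -> 2 point(s)
  x = 20: RHS = 12, y in [9, 14]  -> 2 point(s)
  x = 21: RHS = 13, y in [6, 17]  -> 2 point(s)
  x = 22: RHS = 2, y in [5, 18]  -> 2 point(s)
Affine points: 31. Add the point at infinity: total = 32.

#E(F_23) = 32


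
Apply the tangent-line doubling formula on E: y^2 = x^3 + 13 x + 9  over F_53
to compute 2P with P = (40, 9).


Doubling: s = (3 x1^2 + a) / (2 y1)
s = (3*40^2 + 13) / (2*9) mod 53 = 23
x3 = s^2 - 2 x1 mod 53 = 23^2 - 2*40 = 25
y3 = s (x1 - x3) - y1 mod 53 = 23 * (40 - 25) - 9 = 18

2P = (25, 18)


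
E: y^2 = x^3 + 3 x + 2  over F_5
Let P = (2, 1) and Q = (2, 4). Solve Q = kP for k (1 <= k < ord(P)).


Enumerate multiples of P until we hit Q = (2, 4):
  1P = (2, 1)
  2P = (1, 4)
  3P = (1, 1)
  4P = (2, 4)
Match found at i = 4.

k = 4


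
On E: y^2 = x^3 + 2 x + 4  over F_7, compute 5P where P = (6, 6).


k = 5 = 101_2 (binary, LSB first: 101)
Double-and-add from P = (6, 6):
  bit 0 = 1: acc = O + (6, 6) = (6, 6)
  bit 1 = 0: acc unchanged = (6, 6)
  bit 2 = 1: acc = (6, 6) + (2, 4) = (1, 0)

5P = (1, 0)


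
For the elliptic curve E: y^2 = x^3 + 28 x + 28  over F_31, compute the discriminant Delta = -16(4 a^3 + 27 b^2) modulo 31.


4 a^3 + 27 b^2 = 4*28^3 + 27*28^2 = 87808 + 21168 = 108976
Delta = -16 * (108976) = -1743616
Delta mod 31 = 10

Delta = 10 (mod 31)


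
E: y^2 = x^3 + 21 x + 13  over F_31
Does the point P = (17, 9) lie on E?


Check whether y^2 = x^3 + 21 x + 13 (mod 31) for (x, y) = (17, 9).
LHS: y^2 = 9^2 mod 31 = 19
RHS: x^3 + 21 x + 13 = 17^3 + 21*17 + 13 mod 31 = 13
LHS != RHS

No, not on the curve


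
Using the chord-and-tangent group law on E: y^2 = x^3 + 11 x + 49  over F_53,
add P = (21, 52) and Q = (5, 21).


P != Q, so use the chord formula.
s = (y2 - y1) / (x2 - x1) = (22) / (37) mod 53 = 45
x3 = s^2 - x1 - x2 mod 53 = 45^2 - 21 - 5 = 38
y3 = s (x1 - x3) - y1 mod 53 = 45 * (21 - 38) - 52 = 31

P + Q = (38, 31)


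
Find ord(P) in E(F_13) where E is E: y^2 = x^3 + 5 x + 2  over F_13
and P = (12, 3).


Compute successive multiples of P until we hit O:
  1P = (12, 3)
  2P = (11, 7)
  3P = (6, 12)
  4P = (7, 9)
  5P = (10, 5)
  6P = (5, 3)
  7P = (9, 10)
  8P = (9, 3)
  ... (continuing to 15P)
  15P = O

ord(P) = 15


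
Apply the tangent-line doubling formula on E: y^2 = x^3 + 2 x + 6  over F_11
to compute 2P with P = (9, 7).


Doubling: s = (3 x1^2 + a) / (2 y1)
s = (3*9^2 + 2) / (2*7) mod 11 = 1
x3 = s^2 - 2 x1 mod 11 = 1^2 - 2*9 = 5
y3 = s (x1 - x3) - y1 mod 11 = 1 * (9 - 5) - 7 = 8

2P = (5, 8)


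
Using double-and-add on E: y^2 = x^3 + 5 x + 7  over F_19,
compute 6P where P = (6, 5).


k = 6 = 110_2 (binary, LSB first: 011)
Double-and-add from P = (6, 5):
  bit 0 = 0: acc unchanged = O
  bit 1 = 1: acc = O + (11, 5) = (11, 5)
  bit 2 = 1: acc = (11, 5) + (3, 12) = (12, 3)

6P = (12, 3)


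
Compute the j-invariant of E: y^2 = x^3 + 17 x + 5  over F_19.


Delta = -16(4 a^3 + 27 b^2) mod 19 = 10
-1728 * (4 a)^3 = -1728 * (4*17)^3 mod 19 = 1
j = 1 * 10^(-1) mod 19 = 2

j = 2 (mod 19)


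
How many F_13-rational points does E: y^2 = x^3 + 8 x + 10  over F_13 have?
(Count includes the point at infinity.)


For each x in F_13, count y with y^2 = x^3 + 8 x + 10 mod 13:
  x = 0: RHS = 10, y in [6, 7]  -> 2 point(s)
  x = 3: RHS = 9, y in [3, 10]  -> 2 point(s)
  x = 6: RHS = 1, y in [1, 12]  -> 2 point(s)
  x = 8: RHS = 1, y in [1, 12]  -> 2 point(s)
  x = 11: RHS = 12, y in [5, 8]  -> 2 point(s)
  x = 12: RHS = 1, y in [1, 12]  -> 2 point(s)
Affine points: 12. Add the point at infinity: total = 13.

#E(F_13) = 13


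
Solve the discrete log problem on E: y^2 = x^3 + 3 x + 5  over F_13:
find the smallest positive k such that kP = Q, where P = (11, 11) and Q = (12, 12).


Enumerate multiples of P until we hit Q = (12, 12):
  1P = (11, 11)
  2P = (1, 10)
  3P = (4, 4)
  4P = (12, 1)
  5P = (12, 12)
Match found at i = 5.

k = 5


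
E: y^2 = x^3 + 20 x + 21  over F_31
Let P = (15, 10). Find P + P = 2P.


Doubling: s = (3 x1^2 + a) / (2 y1)
s = (3*15^2 + 20) / (2*10) mod 31 = 27
x3 = s^2 - 2 x1 mod 31 = 27^2 - 2*15 = 17
y3 = s (x1 - x3) - y1 mod 31 = 27 * (15 - 17) - 10 = 29

2P = (17, 29)


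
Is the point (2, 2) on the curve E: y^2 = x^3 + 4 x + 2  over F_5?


Check whether y^2 = x^3 + 4 x + 2 (mod 5) for (x, y) = (2, 2).
LHS: y^2 = 2^2 mod 5 = 4
RHS: x^3 + 4 x + 2 = 2^3 + 4*2 + 2 mod 5 = 3
LHS != RHS

No, not on the curve


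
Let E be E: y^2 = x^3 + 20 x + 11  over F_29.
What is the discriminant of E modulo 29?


4 a^3 + 27 b^2 = 4*20^3 + 27*11^2 = 32000 + 3267 = 35267
Delta = -16 * (35267) = -564272
Delta mod 29 = 10

Delta = 10 (mod 29)


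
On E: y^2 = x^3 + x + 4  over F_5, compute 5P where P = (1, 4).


k = 5 = 101_2 (binary, LSB first: 101)
Double-and-add from P = (1, 4):
  bit 0 = 1: acc = O + (1, 4) = (1, 4)
  bit 1 = 0: acc unchanged = (1, 4)
  bit 2 = 1: acc = (1, 4) + (0, 3) = (0, 2)

5P = (0, 2)


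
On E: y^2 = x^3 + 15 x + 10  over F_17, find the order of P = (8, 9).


Compute successive multiples of P until we hit O:
  1P = (8, 9)
  2P = (10, 2)
  3P = (7, 13)
  4P = (1, 14)
  5P = (4, 10)
  6P = (4, 7)
  7P = (1, 3)
  8P = (7, 4)
  ... (continuing to 11P)
  11P = O

ord(P) = 11


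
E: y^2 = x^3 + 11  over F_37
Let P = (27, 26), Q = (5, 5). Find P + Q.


P != Q, so use the chord formula.
s = (y2 - y1) / (x2 - x1) = (16) / (15) mod 37 = 6
x3 = s^2 - x1 - x2 mod 37 = 6^2 - 27 - 5 = 4
y3 = s (x1 - x3) - y1 mod 37 = 6 * (27 - 4) - 26 = 1

P + Q = (4, 1)


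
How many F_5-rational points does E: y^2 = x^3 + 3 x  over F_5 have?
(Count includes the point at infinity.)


For each x in F_5, count y with y^2 = x^3 + 3 x + 0 mod 5:
  x = 0: RHS = 0, y in [0]  -> 1 point(s)
  x = 1: RHS = 4, y in [2, 3]  -> 2 point(s)
  x = 2: RHS = 4, y in [2, 3]  -> 2 point(s)
  x = 3: RHS = 1, y in [1, 4]  -> 2 point(s)
  x = 4: RHS = 1, y in [1, 4]  -> 2 point(s)
Affine points: 9. Add the point at infinity: total = 10.

#E(F_5) = 10


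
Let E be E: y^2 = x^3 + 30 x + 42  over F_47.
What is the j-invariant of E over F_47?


Delta = -16(4 a^3 + 27 b^2) mod 47 = 12
-1728 * (4 a)^3 = -1728 * (4*30)^3 mod 47 = 25
j = 25 * 12^(-1) mod 47 = 6

j = 6 (mod 47)


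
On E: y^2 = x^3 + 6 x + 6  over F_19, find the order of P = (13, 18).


Compute successive multiples of P until we hit O:
  1P = (13, 18)
  2P = (12, 1)
  3P = (17, 9)
  4P = (0, 5)
  5P = (7, 7)
  6P = (5, 3)
  7P = (6, 7)
  8P = (11, 15)
  ... (continuing to 19P)
  19P = O

ord(P) = 19


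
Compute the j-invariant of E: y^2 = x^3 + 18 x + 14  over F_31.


Delta = -16(4 a^3 + 27 b^2) mod 31 = 12
-1728 * (4 a)^3 = -1728 * (4*18)^3 mod 31 = 2
j = 2 * 12^(-1) mod 31 = 26

j = 26 (mod 31)


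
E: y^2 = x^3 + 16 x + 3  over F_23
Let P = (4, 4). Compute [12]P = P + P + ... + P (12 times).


k = 12 = 1100_2 (binary, LSB first: 0011)
Double-and-add from P = (4, 4):
  bit 0 = 0: acc unchanged = O
  bit 1 = 0: acc unchanged = O
  bit 2 = 1: acc = O + (9, 18) = (9, 18)
  bit 3 = 1: acc = (9, 18) + (21, 3) = (19, 6)

12P = (19, 6)


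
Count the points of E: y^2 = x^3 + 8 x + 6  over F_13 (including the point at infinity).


For each x in F_13, count y with y^2 = x^3 + 8 x + 6 mod 13:
  x = 2: RHS = 4, y in [2, 11]  -> 2 point(s)
  x = 6: RHS = 10, y in [6, 7]  -> 2 point(s)
  x = 8: RHS = 10, y in [6, 7]  -> 2 point(s)
  x = 9: RHS = 1, y in [1, 12]  -> 2 point(s)
  x = 12: RHS = 10, y in [6, 7]  -> 2 point(s)
Affine points: 10. Add the point at infinity: total = 11.

#E(F_13) = 11


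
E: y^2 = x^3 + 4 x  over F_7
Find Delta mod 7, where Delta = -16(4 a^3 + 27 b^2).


4 a^3 + 27 b^2 = 4*4^3 + 27*0^2 = 256 + 0 = 256
Delta = -16 * (256) = -4096
Delta mod 7 = 6

Delta = 6 (mod 7)


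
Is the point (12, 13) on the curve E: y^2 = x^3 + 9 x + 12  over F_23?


Check whether y^2 = x^3 + 9 x + 12 (mod 23) for (x, y) = (12, 13).
LHS: y^2 = 13^2 mod 23 = 8
RHS: x^3 + 9 x + 12 = 12^3 + 9*12 + 12 mod 23 = 8
LHS = RHS

Yes, on the curve


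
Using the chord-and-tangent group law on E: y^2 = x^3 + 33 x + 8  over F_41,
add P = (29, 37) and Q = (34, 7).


P != Q, so use the chord formula.
s = (y2 - y1) / (x2 - x1) = (11) / (5) mod 41 = 35
x3 = s^2 - x1 - x2 mod 41 = 35^2 - 29 - 34 = 14
y3 = s (x1 - x3) - y1 mod 41 = 35 * (29 - 14) - 37 = 37

P + Q = (14, 37)


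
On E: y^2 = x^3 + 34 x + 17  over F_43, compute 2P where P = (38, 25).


Doubling: s = (3 x1^2 + a) / (2 y1)
s = (3*38^2 + 34) / (2*25) mod 43 = 34
x3 = s^2 - 2 x1 mod 43 = 34^2 - 2*38 = 5
y3 = s (x1 - x3) - y1 mod 43 = 34 * (38 - 5) - 25 = 22

2P = (5, 22)


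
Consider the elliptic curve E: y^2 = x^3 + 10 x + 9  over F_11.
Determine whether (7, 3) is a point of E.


Check whether y^2 = x^3 + 10 x + 9 (mod 11) for (x, y) = (7, 3).
LHS: y^2 = 3^2 mod 11 = 9
RHS: x^3 + 10 x + 9 = 7^3 + 10*7 + 9 mod 11 = 4
LHS != RHS

No, not on the curve


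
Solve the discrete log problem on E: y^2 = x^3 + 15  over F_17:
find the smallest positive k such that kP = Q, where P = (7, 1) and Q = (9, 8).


Enumerate multiples of P until we hit Q = (9, 8):
  1P = (7, 1)
  2P = (12, 14)
  3P = (0, 7)
  4P = (9, 8)
Match found at i = 4.

k = 4


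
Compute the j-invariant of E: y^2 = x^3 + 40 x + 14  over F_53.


Delta = -16(4 a^3 + 27 b^2) mod 53 = 21
-1728 * (4 a)^3 = -1728 * (4*40)^3 mod 53 = 21
j = 21 * 21^(-1) mod 53 = 1

j = 1 (mod 53)


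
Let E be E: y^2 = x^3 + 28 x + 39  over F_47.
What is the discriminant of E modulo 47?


4 a^3 + 27 b^2 = 4*28^3 + 27*39^2 = 87808 + 41067 = 128875
Delta = -16 * (128875) = -2062000
Delta mod 47 = 31

Delta = 31 (mod 47)


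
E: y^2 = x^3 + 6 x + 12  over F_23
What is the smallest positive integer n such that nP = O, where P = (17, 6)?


Compute successive multiples of P until we hit O:
  1P = (17, 6)
  2P = (16, 15)
  3P = (2, 20)
  4P = (20, 6)
  5P = (9, 17)
  6P = (5, 12)
  7P = (7, 12)
  8P = (15, 2)
  ... (continuing to 29P)
  29P = O

ord(P) = 29


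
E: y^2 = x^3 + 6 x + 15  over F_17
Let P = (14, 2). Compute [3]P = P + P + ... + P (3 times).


k = 3 = 11_2 (binary, LSB first: 11)
Double-and-add from P = (14, 2):
  bit 0 = 1: acc = O + (14, 2) = (14, 2)
  bit 1 = 1: acc = (14, 2) + (5, 0) = (14, 15)

3P = (14, 15)


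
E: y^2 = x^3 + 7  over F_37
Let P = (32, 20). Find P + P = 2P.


Doubling: s = (3 x1^2 + a) / (2 y1)
s = (3*32^2 + 0) / (2*20) mod 37 = 25
x3 = s^2 - 2 x1 mod 37 = 25^2 - 2*32 = 6
y3 = s (x1 - x3) - y1 mod 37 = 25 * (32 - 6) - 20 = 1

2P = (6, 1)


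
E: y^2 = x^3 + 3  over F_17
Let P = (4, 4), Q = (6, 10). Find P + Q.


P != Q, so use the chord formula.
s = (y2 - y1) / (x2 - x1) = (6) / (2) mod 17 = 3
x3 = s^2 - x1 - x2 mod 17 = 3^2 - 4 - 6 = 16
y3 = s (x1 - x3) - y1 mod 17 = 3 * (4 - 16) - 4 = 11

P + Q = (16, 11)


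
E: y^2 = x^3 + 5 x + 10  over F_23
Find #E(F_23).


For each x in F_23, count y with y^2 = x^3 + 5 x + 10 mod 23:
  x = 1: RHS = 16, y in [4, 19]  -> 2 point(s)
  x = 3: RHS = 6, y in [11, 12]  -> 2 point(s)
  x = 4: RHS = 2, y in [5, 18]  -> 2 point(s)
  x = 6: RHS = 3, y in [7, 16]  -> 2 point(s)
  x = 9: RHS = 2, y in [5, 18]  -> 2 point(s)
  x = 10: RHS = 2, y in [5, 18]  -> 2 point(s)
  x = 11: RHS = 16, y in [4, 19]  -> 2 point(s)
  x = 12: RHS = 4, y in [2, 21]  -> 2 point(s)
  x = 13: RHS = 18, y in [8, 15]  -> 2 point(s)
  x = 14: RHS = 18, y in [8, 15]  -> 2 point(s)
  x = 16: RHS = 0, y in [0]  -> 1 point(s)
  x = 19: RHS = 18, y in [8, 15]  -> 2 point(s)
  x = 22: RHS = 4, y in [2, 21]  -> 2 point(s)
Affine points: 25. Add the point at infinity: total = 26.

#E(F_23) = 26


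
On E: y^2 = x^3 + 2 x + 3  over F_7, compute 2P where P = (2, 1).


Doubling: s = (3 x1^2 + a) / (2 y1)
s = (3*2^2 + 2) / (2*1) mod 7 = 0
x3 = s^2 - 2 x1 mod 7 = 0^2 - 2*2 = 3
y3 = s (x1 - x3) - y1 mod 7 = 0 * (2 - 3) - 1 = 6

2P = (3, 6)


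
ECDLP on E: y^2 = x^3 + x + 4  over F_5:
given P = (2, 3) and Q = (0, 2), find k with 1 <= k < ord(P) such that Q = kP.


Enumerate multiples of P until we hit Q = (0, 2):
  1P = (2, 3)
  2P = (0, 3)
  3P = (3, 2)
  4P = (1, 1)
  5P = (1, 4)
  6P = (3, 3)
  7P = (0, 2)
Match found at i = 7.

k = 7


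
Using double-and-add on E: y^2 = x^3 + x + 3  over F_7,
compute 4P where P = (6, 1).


k = 4 = 100_2 (binary, LSB first: 001)
Double-and-add from P = (6, 1):
  bit 0 = 0: acc unchanged = O
  bit 1 = 0: acc unchanged = O
  bit 2 = 1: acc = O + (6, 1) = (6, 1)

4P = (6, 1)


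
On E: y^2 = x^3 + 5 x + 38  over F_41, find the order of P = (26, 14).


Compute successive multiples of P until we hit O:
  1P = (26, 14)
  2P = (14, 8)
  3P = (32, 24)
  4P = (4, 9)
  5P = (13, 2)
  6P = (39, 15)
  7P = (9, 22)
  8P = (38, 23)
  ... (continuing to 37P)
  37P = O

ord(P) = 37


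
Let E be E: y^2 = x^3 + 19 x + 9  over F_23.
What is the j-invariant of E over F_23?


Delta = -16(4 a^3 + 27 b^2) mod 23 = 16
-1728 * (4 a)^3 = -1728 * (4*19)^3 mod 23 = 6
j = 6 * 16^(-1) mod 23 = 9

j = 9 (mod 23)


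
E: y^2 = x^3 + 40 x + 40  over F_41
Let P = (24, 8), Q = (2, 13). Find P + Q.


P != Q, so use the chord formula.
s = (y2 - y1) / (x2 - x1) = (5) / (19) mod 41 = 24
x3 = s^2 - x1 - x2 mod 41 = 24^2 - 24 - 2 = 17
y3 = s (x1 - x3) - y1 mod 41 = 24 * (24 - 17) - 8 = 37

P + Q = (17, 37)


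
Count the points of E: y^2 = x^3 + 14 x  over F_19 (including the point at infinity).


For each x in F_19, count y with y^2 = x^3 + 14 x + 0 mod 19:
  x = 0: RHS = 0, y in [0]  -> 1 point(s)
  x = 2: RHS = 17, y in [6, 13]  -> 2 point(s)
  x = 4: RHS = 6, y in [5, 14]  -> 2 point(s)
  x = 5: RHS = 5, y in [9, 10]  -> 2 point(s)
  x = 7: RHS = 4, y in [2, 17]  -> 2 point(s)
  x = 8: RHS = 16, y in [4, 15]  -> 2 point(s)
  x = 9: RHS = 0, y in [0]  -> 1 point(s)
  x = 10: RHS = 0, y in [0]  -> 1 point(s)
  x = 13: RHS = 4, y in [2, 17]  -> 2 point(s)
  x = 16: RHS = 7, y in [8, 11]  -> 2 point(s)
  x = 18: RHS = 4, y in [2, 17]  -> 2 point(s)
Affine points: 19. Add the point at infinity: total = 20.

#E(F_19) = 20


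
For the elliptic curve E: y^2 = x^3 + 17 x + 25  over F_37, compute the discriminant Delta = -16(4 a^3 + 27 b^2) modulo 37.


4 a^3 + 27 b^2 = 4*17^3 + 27*25^2 = 19652 + 16875 = 36527
Delta = -16 * (36527) = -584432
Delta mod 37 = 20

Delta = 20 (mod 37)


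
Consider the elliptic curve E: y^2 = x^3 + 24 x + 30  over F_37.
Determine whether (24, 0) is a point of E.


Check whether y^2 = x^3 + 24 x + 30 (mod 37) for (x, y) = (24, 0).
LHS: y^2 = 0^2 mod 37 = 0
RHS: x^3 + 24 x + 30 = 24^3 + 24*24 + 30 mod 37 = 0
LHS = RHS

Yes, on the curve


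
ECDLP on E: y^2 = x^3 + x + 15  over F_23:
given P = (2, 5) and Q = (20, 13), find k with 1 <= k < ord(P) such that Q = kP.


Enumerate multiples of P until we hit Q = (20, 13):
  1P = (2, 5)
  2P = (20, 13)
Match found at i = 2.

k = 2


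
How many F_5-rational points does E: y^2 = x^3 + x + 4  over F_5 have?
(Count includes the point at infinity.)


For each x in F_5, count y with y^2 = x^3 + 1 x + 4 mod 5:
  x = 0: RHS = 4, y in [2, 3]  -> 2 point(s)
  x = 1: RHS = 1, y in [1, 4]  -> 2 point(s)
  x = 2: RHS = 4, y in [2, 3]  -> 2 point(s)
  x = 3: RHS = 4, y in [2, 3]  -> 2 point(s)
Affine points: 8. Add the point at infinity: total = 9.

#E(F_5) = 9


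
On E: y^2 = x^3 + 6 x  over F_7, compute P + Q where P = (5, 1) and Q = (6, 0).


P != Q, so use the chord formula.
s = (y2 - y1) / (x2 - x1) = (6) / (1) mod 7 = 6
x3 = s^2 - x1 - x2 mod 7 = 6^2 - 5 - 6 = 4
y3 = s (x1 - x3) - y1 mod 7 = 6 * (5 - 4) - 1 = 5

P + Q = (4, 5)


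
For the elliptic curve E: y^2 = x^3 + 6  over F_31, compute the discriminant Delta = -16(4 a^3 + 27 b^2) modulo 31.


4 a^3 + 27 b^2 = 4*0^3 + 27*6^2 = 0 + 972 = 972
Delta = -16 * (972) = -15552
Delta mod 31 = 10

Delta = 10 (mod 31)


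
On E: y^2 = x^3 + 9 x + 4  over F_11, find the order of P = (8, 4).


Compute successive multiples of P until we hit O:
  1P = (8, 4)
  2P = (7, 6)
  3P = (0, 2)
  4P = (1, 6)
  5P = (5, 3)
  6P = (3, 5)
  7P = (4, 4)
  8P = (10, 7)
  ... (continuing to 18P)
  18P = O

ord(P) = 18


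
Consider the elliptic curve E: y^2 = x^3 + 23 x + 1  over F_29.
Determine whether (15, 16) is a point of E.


Check whether y^2 = x^3 + 23 x + 1 (mod 29) for (x, y) = (15, 16).
LHS: y^2 = 16^2 mod 29 = 24
RHS: x^3 + 23 x + 1 = 15^3 + 23*15 + 1 mod 29 = 9
LHS != RHS

No, not on the curve


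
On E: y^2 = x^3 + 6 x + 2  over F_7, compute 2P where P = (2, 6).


Doubling: s = (3 x1^2 + a) / (2 y1)
s = (3*2^2 + 6) / (2*6) mod 7 = 5
x3 = s^2 - 2 x1 mod 7 = 5^2 - 2*2 = 0
y3 = s (x1 - x3) - y1 mod 7 = 5 * (2 - 0) - 6 = 4

2P = (0, 4)


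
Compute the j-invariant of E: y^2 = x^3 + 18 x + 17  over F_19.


Delta = -16(4 a^3 + 27 b^2) mod 19 = 8
-1728 * (4 a)^3 = -1728 * (4*18)^3 mod 19 = 12
j = 12 * 8^(-1) mod 19 = 11

j = 11 (mod 19)


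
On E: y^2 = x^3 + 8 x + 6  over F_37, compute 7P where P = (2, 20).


k = 7 = 111_2 (binary, LSB first: 111)
Double-and-add from P = (2, 20):
  bit 0 = 1: acc = O + (2, 20) = (2, 20)
  bit 1 = 1: acc = (2, 20) + (24, 6) = (27, 6)
  bit 2 = 1: acc = (27, 6) + (33, 24) = (23, 6)

7P = (23, 6)


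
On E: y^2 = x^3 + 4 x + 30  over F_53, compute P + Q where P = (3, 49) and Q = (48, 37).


P != Q, so use the chord formula.
s = (y2 - y1) / (x2 - x1) = (41) / (45) mod 53 = 28
x3 = s^2 - x1 - x2 mod 53 = 28^2 - 3 - 48 = 44
y3 = s (x1 - x3) - y1 mod 53 = 28 * (3 - 44) - 49 = 22

P + Q = (44, 22)


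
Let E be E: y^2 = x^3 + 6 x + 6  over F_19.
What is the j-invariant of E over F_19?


Delta = -16(4 a^3 + 27 b^2) mod 19 = 17
-1728 * (4 a)^3 = -1728 * (4*6)^3 mod 19 = 11
j = 11 * 17^(-1) mod 19 = 4

j = 4 (mod 19)


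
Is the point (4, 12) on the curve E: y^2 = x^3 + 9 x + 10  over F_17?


Check whether y^2 = x^3 + 9 x + 10 (mod 17) for (x, y) = (4, 12).
LHS: y^2 = 12^2 mod 17 = 8
RHS: x^3 + 9 x + 10 = 4^3 + 9*4 + 10 mod 17 = 8
LHS = RHS

Yes, on the curve


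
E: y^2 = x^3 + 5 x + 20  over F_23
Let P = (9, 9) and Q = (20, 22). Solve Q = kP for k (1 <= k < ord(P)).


Enumerate multiples of P until we hit Q = (20, 22):
  1P = (9, 9)
  2P = (6, 17)
  3P = (10, 9)
  4P = (4, 14)
  5P = (11, 16)
  6P = (21, 18)
  7P = (18, 13)
  8P = (5, 3)
  9P = (17, 2)
  10P = (1, 7)
  11P = (3, 4)
  12P = (20, 1)
  13P = (20, 22)
Match found at i = 13.

k = 13


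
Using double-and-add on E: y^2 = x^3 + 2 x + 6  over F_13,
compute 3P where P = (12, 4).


k = 3 = 11_2 (binary, LSB first: 11)
Double-and-add from P = (12, 4):
  bit 0 = 1: acc = O + (12, 4) = (12, 4)
  bit 1 = 1: acc = (12, 4) + (3, 0) = (12, 9)

3P = (12, 9)


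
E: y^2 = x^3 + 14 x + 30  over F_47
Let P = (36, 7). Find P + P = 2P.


Doubling: s = (3 x1^2 + a) / (2 y1)
s = (3*36^2 + 14) / (2*7) mod 47 = 37
x3 = s^2 - 2 x1 mod 47 = 37^2 - 2*36 = 28
y3 = s (x1 - x3) - y1 mod 47 = 37 * (36 - 28) - 7 = 7

2P = (28, 7)


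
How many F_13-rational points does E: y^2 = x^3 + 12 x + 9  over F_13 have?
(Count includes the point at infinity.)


For each x in F_13, count y with y^2 = x^3 + 12 x + 9 mod 13:
  x = 0: RHS = 9, y in [3, 10]  -> 2 point(s)
  x = 1: RHS = 9, y in [3, 10]  -> 2 point(s)
  x = 4: RHS = 4, y in [2, 11]  -> 2 point(s)
  x = 5: RHS = 12, y in [5, 8]  -> 2 point(s)
  x = 9: RHS = 1, y in [1, 12]  -> 2 point(s)
  x = 11: RHS = 3, y in [4, 9]  -> 2 point(s)
  x = 12: RHS = 9, y in [3, 10]  -> 2 point(s)
Affine points: 14. Add the point at infinity: total = 15.

#E(F_13) = 15


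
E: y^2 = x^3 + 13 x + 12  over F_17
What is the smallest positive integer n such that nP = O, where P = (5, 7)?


Compute successive multiples of P until we hit O:
  1P = (5, 7)
  2P = (8, 13)
  3P = (8, 4)
  4P = (5, 10)
  5P = O

ord(P) = 5


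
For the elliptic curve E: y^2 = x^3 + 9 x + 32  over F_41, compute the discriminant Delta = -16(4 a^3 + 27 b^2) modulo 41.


4 a^3 + 27 b^2 = 4*9^3 + 27*32^2 = 2916 + 27648 = 30564
Delta = -16 * (30564) = -489024
Delta mod 41 = 24

Delta = 24 (mod 41)


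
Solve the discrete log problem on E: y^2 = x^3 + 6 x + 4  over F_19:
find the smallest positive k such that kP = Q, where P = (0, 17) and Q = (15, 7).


Enumerate multiples of P until we hit Q = (15, 7):
  1P = (0, 17)
  2P = (7, 3)
  3P = (16, 15)
  4P = (14, 18)
  5P = (2, 10)
  6P = (15, 7)
Match found at i = 6.

k = 6


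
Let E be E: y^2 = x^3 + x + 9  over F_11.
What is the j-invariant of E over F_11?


Delta = -16(4 a^3 + 27 b^2) mod 11 = 1
-1728 * (4 a)^3 = -1728 * (4*1)^3 mod 11 = 2
j = 2 * 1^(-1) mod 11 = 2

j = 2 (mod 11)


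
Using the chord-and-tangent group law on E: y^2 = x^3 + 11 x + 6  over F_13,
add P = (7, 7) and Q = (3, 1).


P != Q, so use the chord formula.
s = (y2 - y1) / (x2 - x1) = (7) / (9) mod 13 = 8
x3 = s^2 - x1 - x2 mod 13 = 8^2 - 7 - 3 = 2
y3 = s (x1 - x3) - y1 mod 13 = 8 * (7 - 2) - 7 = 7

P + Q = (2, 7)


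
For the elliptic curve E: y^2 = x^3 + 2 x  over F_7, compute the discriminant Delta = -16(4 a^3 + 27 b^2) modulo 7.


4 a^3 + 27 b^2 = 4*2^3 + 27*0^2 = 32 + 0 = 32
Delta = -16 * (32) = -512
Delta mod 7 = 6

Delta = 6 (mod 7)


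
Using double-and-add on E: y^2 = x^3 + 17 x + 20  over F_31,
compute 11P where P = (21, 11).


k = 11 = 1011_2 (binary, LSB first: 1101)
Double-and-add from P = (21, 11):
  bit 0 = 1: acc = O + (21, 11) = (21, 11)
  bit 1 = 1: acc = (21, 11) + (3, 6) = (11, 9)
  bit 2 = 0: acc unchanged = (11, 9)
  bit 3 = 1: acc = (11, 9) + (30, 8) = (4, 20)

11P = (4, 20)


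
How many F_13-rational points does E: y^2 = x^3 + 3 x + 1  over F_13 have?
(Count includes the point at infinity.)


For each x in F_13, count y with y^2 = x^3 + 3 x + 1 mod 13:
  x = 0: RHS = 1, y in [1, 12]  -> 2 point(s)
  x = 4: RHS = 12, y in [5, 8]  -> 2 point(s)
  x = 6: RHS = 1, y in [1, 12]  -> 2 point(s)
  x = 7: RHS = 1, y in [1, 12]  -> 2 point(s)
  x = 8: RHS = 4, y in [2, 11]  -> 2 point(s)
  x = 9: RHS = 3, y in [4, 9]  -> 2 point(s)
  x = 10: RHS = 4, y in [2, 11]  -> 2 point(s)
  x = 11: RHS = 0, y in [0]  -> 1 point(s)
  x = 12: RHS = 10, y in [6, 7]  -> 2 point(s)
Affine points: 17. Add the point at infinity: total = 18.

#E(F_13) = 18


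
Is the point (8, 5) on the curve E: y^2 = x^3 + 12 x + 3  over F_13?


Check whether y^2 = x^3 + 12 x + 3 (mod 13) for (x, y) = (8, 5).
LHS: y^2 = 5^2 mod 13 = 12
RHS: x^3 + 12 x + 3 = 8^3 + 12*8 + 3 mod 13 = 0
LHS != RHS

No, not on the curve


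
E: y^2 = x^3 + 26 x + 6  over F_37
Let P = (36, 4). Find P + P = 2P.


Doubling: s = (3 x1^2 + a) / (2 y1)
s = (3*36^2 + 26) / (2*4) mod 37 = 36
x3 = s^2 - 2 x1 mod 37 = 36^2 - 2*36 = 3
y3 = s (x1 - x3) - y1 mod 37 = 36 * (36 - 3) - 4 = 0

2P = (3, 0)


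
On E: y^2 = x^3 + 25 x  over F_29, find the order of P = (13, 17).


Compute successive multiples of P until we hit O:
  1P = (13, 17)
  2P = (7, 24)
  3P = (16, 1)
  4P = (22, 2)
  5P = (0, 0)
  6P = (22, 27)
  7P = (16, 28)
  8P = (7, 5)
  ... (continuing to 10P)
  10P = O

ord(P) = 10


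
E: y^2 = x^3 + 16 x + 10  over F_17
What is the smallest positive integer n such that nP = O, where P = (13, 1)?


Compute successive multiples of P until we hit O:
  1P = (13, 1)
  2P = (12, 14)
  3P = (8, 2)
  4P = (11, 2)
  5P = (6, 4)
  6P = (2, 4)
  7P = (15, 15)
  8P = (4, 11)
  ... (continuing to 20P)
  20P = O

ord(P) = 20


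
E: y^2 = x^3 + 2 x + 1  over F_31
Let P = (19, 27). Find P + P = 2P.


Doubling: s = (3 x1^2 + a) / (2 y1)
s = (3*19^2 + 2) / (2*27) mod 31 = 0
x3 = s^2 - 2 x1 mod 31 = 0^2 - 2*19 = 24
y3 = s (x1 - x3) - y1 mod 31 = 0 * (19 - 24) - 27 = 4

2P = (24, 4)


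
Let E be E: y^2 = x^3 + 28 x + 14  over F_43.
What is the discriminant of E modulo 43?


4 a^3 + 27 b^2 = 4*28^3 + 27*14^2 = 87808 + 5292 = 93100
Delta = -16 * (93100) = -1489600
Delta mod 43 = 6

Delta = 6 (mod 43)


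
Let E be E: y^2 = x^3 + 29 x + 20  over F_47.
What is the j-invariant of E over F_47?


Delta = -16(4 a^3 + 27 b^2) mod 47 = 40
-1728 * (4 a)^3 = -1728 * (4*29)^3 mod 47 = 4
j = 4 * 40^(-1) mod 47 = 33

j = 33 (mod 47)


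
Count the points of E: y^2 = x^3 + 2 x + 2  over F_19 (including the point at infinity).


For each x in F_19, count y with y^2 = x^3 + 2 x + 2 mod 19:
  x = 1: RHS = 5, y in [9, 10]  -> 2 point(s)
  x = 3: RHS = 16, y in [4, 15]  -> 2 point(s)
  x = 4: RHS = 17, y in [6, 13]  -> 2 point(s)
  x = 5: RHS = 4, y in [2, 17]  -> 2 point(s)
  x = 7: RHS = 17, y in [6, 13]  -> 2 point(s)
  x = 8: RHS = 17, y in [6, 13]  -> 2 point(s)
  x = 11: RHS = 6, y in [5, 14]  -> 2 point(s)
  x = 12: RHS = 6, y in [5, 14]  -> 2 point(s)
  x = 14: RHS = 0, y in [0]  -> 1 point(s)
  x = 15: RHS = 6, y in [5, 14]  -> 2 point(s)
  x = 16: RHS = 7, y in [8, 11]  -> 2 point(s)
  x = 17: RHS = 9, y in [3, 16]  -> 2 point(s)
Affine points: 23. Add the point at infinity: total = 24.

#E(F_19) = 24


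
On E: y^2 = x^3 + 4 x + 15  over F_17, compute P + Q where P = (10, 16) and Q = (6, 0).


P != Q, so use the chord formula.
s = (y2 - y1) / (x2 - x1) = (1) / (13) mod 17 = 4
x3 = s^2 - x1 - x2 mod 17 = 4^2 - 10 - 6 = 0
y3 = s (x1 - x3) - y1 mod 17 = 4 * (10 - 0) - 16 = 7

P + Q = (0, 7)


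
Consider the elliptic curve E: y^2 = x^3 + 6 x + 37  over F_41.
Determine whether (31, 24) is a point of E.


Check whether y^2 = x^3 + 6 x + 37 (mod 41) for (x, y) = (31, 24).
LHS: y^2 = 24^2 mod 41 = 2
RHS: x^3 + 6 x + 37 = 31^3 + 6*31 + 37 mod 41 = 2
LHS = RHS

Yes, on the curve


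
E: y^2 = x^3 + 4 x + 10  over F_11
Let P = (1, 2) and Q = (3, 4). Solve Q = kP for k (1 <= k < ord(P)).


Enumerate multiples of P until we hit Q = (3, 4):
  1P = (1, 2)
  2P = (10, 7)
  3P = (9, 7)
  4P = (5, 1)
  5P = (3, 4)
Match found at i = 5.

k = 5


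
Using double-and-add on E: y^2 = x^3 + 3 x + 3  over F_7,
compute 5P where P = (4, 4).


k = 5 = 101_2 (binary, LSB first: 101)
Double-and-add from P = (4, 4):
  bit 0 = 1: acc = O + (4, 4) = (4, 4)
  bit 1 = 0: acc unchanged = (4, 4)
  bit 2 = 1: acc = (4, 4) + (3, 2) = (4, 3)

5P = (4, 3)


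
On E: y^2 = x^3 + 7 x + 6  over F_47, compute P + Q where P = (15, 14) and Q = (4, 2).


P != Q, so use the chord formula.
s = (y2 - y1) / (x2 - x1) = (35) / (36) mod 47 = 31
x3 = s^2 - x1 - x2 mod 47 = 31^2 - 15 - 4 = 2
y3 = s (x1 - x3) - y1 mod 47 = 31 * (15 - 2) - 14 = 13

P + Q = (2, 13)


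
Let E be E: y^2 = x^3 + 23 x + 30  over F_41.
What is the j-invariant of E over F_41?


Delta = -16(4 a^3 + 27 b^2) mod 41 = 28
-1728 * (4 a)^3 = -1728 * (4*23)^3 mod 41 = 27
j = 27 * 28^(-1) mod 41 = 20

j = 20 (mod 41)


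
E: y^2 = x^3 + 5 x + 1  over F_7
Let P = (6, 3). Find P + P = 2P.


Doubling: s = (3 x1^2 + a) / (2 y1)
s = (3*6^2 + 5) / (2*3) mod 7 = 6
x3 = s^2 - 2 x1 mod 7 = 6^2 - 2*6 = 3
y3 = s (x1 - x3) - y1 mod 7 = 6 * (6 - 3) - 3 = 1

2P = (3, 1)


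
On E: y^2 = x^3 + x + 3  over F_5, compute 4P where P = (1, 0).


k = 4 = 100_2 (binary, LSB first: 001)
Double-and-add from P = (1, 0):
  bit 0 = 0: acc unchanged = O
  bit 1 = 0: acc unchanged = O
  bit 2 = 1: acc = O + O = O

4P = O


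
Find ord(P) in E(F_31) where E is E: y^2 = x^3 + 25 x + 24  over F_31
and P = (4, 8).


Compute successive multiples of P until we hit O:
  1P = (4, 8)
  2P = (11, 24)
  3P = (13, 29)
  4P = (16, 26)
  5P = (21, 13)
  6P = (24, 8)
  7P = (3, 23)
  8P = (1, 9)
  ... (continuing to 28P)
  28P = O

ord(P) = 28


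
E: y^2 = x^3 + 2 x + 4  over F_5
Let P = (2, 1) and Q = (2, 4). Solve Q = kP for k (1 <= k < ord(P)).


Enumerate multiples of P until we hit Q = (2, 4):
  1P = (2, 1)
  2P = (0, 3)
  3P = (4, 1)
  4P = (4, 4)
  5P = (0, 2)
  6P = (2, 4)
Match found at i = 6.

k = 6


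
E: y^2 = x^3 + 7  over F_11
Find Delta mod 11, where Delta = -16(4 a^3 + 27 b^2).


4 a^3 + 27 b^2 = 4*0^3 + 27*7^2 = 0 + 1323 = 1323
Delta = -16 * (1323) = -21168
Delta mod 11 = 7

Delta = 7 (mod 11)


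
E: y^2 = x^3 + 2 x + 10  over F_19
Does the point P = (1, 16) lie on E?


Check whether y^2 = x^3 + 2 x + 10 (mod 19) for (x, y) = (1, 16).
LHS: y^2 = 16^2 mod 19 = 9
RHS: x^3 + 2 x + 10 = 1^3 + 2*1 + 10 mod 19 = 13
LHS != RHS

No, not on the curve


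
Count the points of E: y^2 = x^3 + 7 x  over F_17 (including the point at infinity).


For each x in F_17, count y with y^2 = x^3 + 7 x + 0 mod 17:
  x = 0: RHS = 0, y in [0]  -> 1 point(s)
  x = 1: RHS = 8, y in [5, 12]  -> 2 point(s)
  x = 7: RHS = 1, y in [1, 16]  -> 2 point(s)
  x = 10: RHS = 16, y in [4, 13]  -> 2 point(s)
  x = 16: RHS = 9, y in [3, 14]  -> 2 point(s)
Affine points: 9. Add the point at infinity: total = 10.

#E(F_17) = 10


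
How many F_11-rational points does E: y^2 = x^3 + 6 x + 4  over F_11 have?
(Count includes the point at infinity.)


For each x in F_11, count y with y^2 = x^3 + 6 x + 4 mod 11:
  x = 0: RHS = 4, y in [2, 9]  -> 2 point(s)
  x = 1: RHS = 0, y in [0]  -> 1 point(s)
  x = 3: RHS = 5, y in [4, 7]  -> 2 point(s)
  x = 4: RHS = 4, y in [2, 9]  -> 2 point(s)
  x = 5: RHS = 5, y in [4, 7]  -> 2 point(s)
  x = 6: RHS = 3, y in [5, 6]  -> 2 point(s)
  x = 7: RHS = 4, y in [2, 9]  -> 2 point(s)
  x = 8: RHS = 3, y in [5, 6]  -> 2 point(s)
Affine points: 15. Add the point at infinity: total = 16.

#E(F_11) = 16


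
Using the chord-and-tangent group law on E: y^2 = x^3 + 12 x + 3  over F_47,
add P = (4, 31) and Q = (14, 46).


P != Q, so use the chord formula.
s = (y2 - y1) / (x2 - x1) = (15) / (10) mod 47 = 25
x3 = s^2 - x1 - x2 mod 47 = 25^2 - 4 - 14 = 43
y3 = s (x1 - x3) - y1 mod 47 = 25 * (4 - 43) - 31 = 28

P + Q = (43, 28)


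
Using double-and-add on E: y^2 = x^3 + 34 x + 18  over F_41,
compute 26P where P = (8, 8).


k = 26 = 11010_2 (binary, LSB first: 01011)
Double-and-add from P = (8, 8):
  bit 0 = 0: acc unchanged = O
  bit 1 = 1: acc = O + (24, 12) = (24, 12)
  bit 2 = 0: acc unchanged = (24, 12)
  bit 3 = 1: acc = (24, 12) + (11, 1) = (22, 37)
  bit 4 = 1: acc = (22, 37) + (10, 13) = (13, 22)

26P = (13, 22)


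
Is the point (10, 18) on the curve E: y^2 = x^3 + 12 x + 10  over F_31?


Check whether y^2 = x^3 + 12 x + 10 (mod 31) for (x, y) = (10, 18).
LHS: y^2 = 18^2 mod 31 = 14
RHS: x^3 + 12 x + 10 = 10^3 + 12*10 + 10 mod 31 = 14
LHS = RHS

Yes, on the curve


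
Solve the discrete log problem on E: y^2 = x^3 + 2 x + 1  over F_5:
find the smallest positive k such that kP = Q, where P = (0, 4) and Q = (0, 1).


Enumerate multiples of P until we hit Q = (0, 1):
  1P = (0, 4)
  2P = (1, 2)
  3P = (3, 2)
  4P = (3, 3)
  5P = (1, 3)
  6P = (0, 1)
Match found at i = 6.

k = 6


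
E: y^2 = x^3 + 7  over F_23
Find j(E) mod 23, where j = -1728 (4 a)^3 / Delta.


Delta = -16(4 a^3 + 27 b^2) mod 23 = 15
-1728 * (4 a)^3 = -1728 * (4*0)^3 mod 23 = 0
j = 0 * 15^(-1) mod 23 = 0

j = 0 (mod 23)


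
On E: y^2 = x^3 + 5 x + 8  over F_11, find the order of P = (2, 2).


Compute successive multiples of P until we hit O:
  1P = (2, 2)
  2P = (1, 5)
  3P = (6, 10)
  4P = (7, 10)
  5P = (5, 2)
  6P = (4, 9)
  7P = (9, 1)
  8P = (9, 10)
  ... (continuing to 15P)
  15P = O

ord(P) = 15


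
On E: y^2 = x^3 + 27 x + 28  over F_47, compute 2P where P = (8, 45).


Doubling: s = (3 x1^2 + a) / (2 y1)
s = (3*8^2 + 27) / (2*45) mod 47 = 4
x3 = s^2 - 2 x1 mod 47 = 4^2 - 2*8 = 0
y3 = s (x1 - x3) - y1 mod 47 = 4 * (8 - 0) - 45 = 34

2P = (0, 34)


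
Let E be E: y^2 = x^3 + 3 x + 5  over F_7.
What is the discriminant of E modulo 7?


4 a^3 + 27 b^2 = 4*3^3 + 27*5^2 = 108 + 675 = 783
Delta = -16 * (783) = -12528
Delta mod 7 = 2

Delta = 2 (mod 7)


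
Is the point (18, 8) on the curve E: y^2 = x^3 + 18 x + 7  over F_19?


Check whether y^2 = x^3 + 18 x + 7 (mod 19) for (x, y) = (18, 8).
LHS: y^2 = 8^2 mod 19 = 7
RHS: x^3 + 18 x + 7 = 18^3 + 18*18 + 7 mod 19 = 7
LHS = RHS

Yes, on the curve


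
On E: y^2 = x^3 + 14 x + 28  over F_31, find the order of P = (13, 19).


Compute successive multiples of P until we hit O:
  1P = (13, 19)
  2P = (7, 29)
  3P = (0, 11)
  4P = (27, 1)
  5P = (11, 5)
  6P = (25, 21)
  7P = (18, 6)
  8P = (8, 30)
  ... (continuing to 36P)
  36P = O

ord(P) = 36


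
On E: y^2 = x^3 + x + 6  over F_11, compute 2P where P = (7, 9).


Doubling: s = (3 x1^2 + a) / (2 y1)
s = (3*7^2 + 1) / (2*9) mod 11 = 7
x3 = s^2 - 2 x1 mod 11 = 7^2 - 2*7 = 2
y3 = s (x1 - x3) - y1 mod 11 = 7 * (7 - 2) - 9 = 4

2P = (2, 4)


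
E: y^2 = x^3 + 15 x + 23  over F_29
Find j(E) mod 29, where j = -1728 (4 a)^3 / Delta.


Delta = -16(4 a^3 + 27 b^2) mod 29 = 13
-1728 * (4 a)^3 = -1728 * (4*15)^3 mod 29 = 9
j = 9 * 13^(-1) mod 29 = 23

j = 23 (mod 29)


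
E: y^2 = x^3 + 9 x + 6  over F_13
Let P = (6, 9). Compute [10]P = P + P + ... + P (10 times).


k = 10 = 1010_2 (binary, LSB first: 0101)
Double-and-add from P = (6, 9):
  bit 0 = 0: acc unchanged = O
  bit 1 = 1: acc = O + (1, 4) = (1, 4)
  bit 2 = 0: acc unchanged = (1, 4)
  bit 3 = 1: acc = (1, 4) + (9, 7) = (7, 10)

10P = (7, 10)


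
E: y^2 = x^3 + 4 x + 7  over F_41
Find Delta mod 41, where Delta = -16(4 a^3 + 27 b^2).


4 a^3 + 27 b^2 = 4*4^3 + 27*7^2 = 256 + 1323 = 1579
Delta = -16 * (1579) = -25264
Delta mod 41 = 33

Delta = 33 (mod 41)


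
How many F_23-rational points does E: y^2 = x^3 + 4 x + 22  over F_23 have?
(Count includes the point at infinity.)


For each x in F_23, count y with y^2 = x^3 + 4 x + 22 mod 23:
  x = 1: RHS = 4, y in [2, 21]  -> 2 point(s)
  x = 5: RHS = 6, y in [11, 12]  -> 2 point(s)
  x = 6: RHS = 9, y in [3, 20]  -> 2 point(s)
  x = 7: RHS = 2, y in [5, 18]  -> 2 point(s)
  x = 10: RHS = 4, y in [2, 21]  -> 2 point(s)
  x = 12: RHS = 4, y in [2, 21]  -> 2 point(s)
  x = 14: RHS = 16, y in [4, 19]  -> 2 point(s)
  x = 17: RHS = 12, y in [9, 14]  -> 2 point(s)
  x = 20: RHS = 6, y in [11, 12]  -> 2 point(s)
  x = 21: RHS = 6, y in [11, 12]  -> 2 point(s)
Affine points: 20. Add the point at infinity: total = 21.

#E(F_23) = 21


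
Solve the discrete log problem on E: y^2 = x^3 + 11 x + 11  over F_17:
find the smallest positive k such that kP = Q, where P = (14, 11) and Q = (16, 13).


Enumerate multiples of P until we hit Q = (16, 13):
  1P = (14, 11)
  2P = (8, 4)
  3P = (11, 1)
  4P = (5, 2)
  5P = (16, 4)
  6P = (12, 16)
  7P = (10, 13)
  8P = (6, 2)
  9P = (15, 7)
  10P = (4, 0)
  11P = (15, 10)
  12P = (6, 15)
  13P = (10, 4)
  14P = (12, 1)
  15P = (16, 13)
Match found at i = 15.

k = 15


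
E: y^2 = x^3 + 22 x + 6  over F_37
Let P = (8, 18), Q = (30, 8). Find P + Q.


P != Q, so use the chord formula.
s = (y2 - y1) / (x2 - x1) = (27) / (22) mod 37 = 13
x3 = s^2 - x1 - x2 mod 37 = 13^2 - 8 - 30 = 20
y3 = s (x1 - x3) - y1 mod 37 = 13 * (8 - 20) - 18 = 11

P + Q = (20, 11)


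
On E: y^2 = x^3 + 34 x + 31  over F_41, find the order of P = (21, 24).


Compute successive multiples of P until we hit O:
  1P = (21, 24)
  2P = (1, 5)
  3P = (28, 37)
  4P = (8, 6)
  5P = (3, 23)
  6P = (27, 3)
  7P = (36, 8)
  8P = (5, 30)
  ... (continuing to 22P)
  22P = O

ord(P) = 22


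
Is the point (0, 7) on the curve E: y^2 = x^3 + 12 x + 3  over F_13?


Check whether y^2 = x^3 + 12 x + 3 (mod 13) for (x, y) = (0, 7).
LHS: y^2 = 7^2 mod 13 = 10
RHS: x^3 + 12 x + 3 = 0^3 + 12*0 + 3 mod 13 = 3
LHS != RHS

No, not on the curve


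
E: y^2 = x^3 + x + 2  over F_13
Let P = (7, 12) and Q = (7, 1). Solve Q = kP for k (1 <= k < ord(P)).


Enumerate multiples of P until we hit Q = (7, 1):
  1P = (7, 12)
  2P = (2, 8)
  3P = (1, 11)
  4P = (9, 5)
  5P = (6, 4)
  6P = (12, 0)
  7P = (6, 9)
  8P = (9, 8)
  9P = (1, 2)
  10P = (2, 5)
  11P = (7, 1)
Match found at i = 11.

k = 11


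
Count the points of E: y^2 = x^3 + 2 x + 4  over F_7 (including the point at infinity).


For each x in F_7, count y with y^2 = x^3 + 2 x + 4 mod 7:
  x = 0: RHS = 4, y in [2, 5]  -> 2 point(s)
  x = 1: RHS = 0, y in [0]  -> 1 point(s)
  x = 2: RHS = 2, y in [3, 4]  -> 2 point(s)
  x = 3: RHS = 2, y in [3, 4]  -> 2 point(s)
  x = 6: RHS = 1, y in [1, 6]  -> 2 point(s)
Affine points: 9. Add the point at infinity: total = 10.

#E(F_7) = 10
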